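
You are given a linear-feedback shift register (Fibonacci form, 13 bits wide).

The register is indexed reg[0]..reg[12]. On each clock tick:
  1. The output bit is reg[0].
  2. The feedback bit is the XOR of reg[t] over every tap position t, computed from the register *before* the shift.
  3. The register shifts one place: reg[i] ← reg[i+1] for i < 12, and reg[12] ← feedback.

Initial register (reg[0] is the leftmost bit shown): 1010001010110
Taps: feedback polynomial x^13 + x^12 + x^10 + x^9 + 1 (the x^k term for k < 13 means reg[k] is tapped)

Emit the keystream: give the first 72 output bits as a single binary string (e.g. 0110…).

101000101011000000011010010010011010100101011101110010100000101011000111

k : reg_k → out_k, fb_k
0: 1010001010110 → 1, fb=0
1: 0100010101100 → 0, fb=0
2: 1000101011000 → 1, fb=0
3: 0001010110000 → 0, fb=0
4: 0010101100000 → 0, fb=0
5: 0101011000000 → 0, fb=0
6: 1010110000000 → 1, fb=1
7: 0101100000001 → 0, fb=1
8: 1011000000011 → 1, fb=0
9: 0110000000110 → 0, fb=1
10: 1100000001101 → 1, fb=0
11: 1000000011010 → 1, fb=0
12: 0000000110100 → 0, fb=1
13: 0000001101001 → 0, fb=0
14: 0000011010010 → 0, fb=0
15: 0000110100100 → 0, fb=1
16: 0001101001001 → 0, fb=0
17: 0011010010010 → 0, fb=0
18: 0110100100100 → 0, fb=1
19: 1101001001001 → 1, fb=1
20: 1010010010011 → 1, fb=0
21: 0100100100110 → 0, fb=1
22: 1001001001101 → 1, fb=0
23: 0010010011010 → 0, fb=1
24: 0100100110101 → 0, fb=0
25: 1001001101010 → 1, fb=0
26: 0010011010100 → 0, fb=1
27: 0100110101001 → 0, fb=0
28: 1001101010010 → 1, fb=1
29: 0011010100101 → 0, fb=0
30: 0110101001010 → 0, fb=1
31: 1101010010101 → 1, fb=1
32: 1010100101011 → 1, fb=1
33: 0101001010111 → 0, fb=0
34: 1010010101110 → 1, fb=1
35: 0100101011101 → 0, fb=1
36: 1001010111011 → 1, fb=1
37: 0010101110111 → 0, fb=0
38: 0101011101110 → 0, fb=0
39: 1010111011100 → 1, fb=1
40: 0101110111001 → 0, fb=0
41: 1011101110010 → 1, fb=1
42: 0111011100101 → 0, fb=0
43: 1110111001010 → 1, fb=0
44: 1101110010100 → 1, fb=0
45: 1011100101000 → 1, fb=0
46: 0111001010000 → 0, fb=0
47: 1110010100000 → 1, fb=1
48: 1100101000001 → 1, fb=0
49: 1001010000010 → 1, fb=1
50: 0010100000101 → 0, fb=0
51: 0101000001010 → 0, fb=1
52: 1010000010101 → 1, fb=1
53: 0100000101011 → 0, fb=0
54: 1000001010110 → 1, fb=0
55: 0000010101100 → 0, fb=0
56: 0000101011000 → 0, fb=1
57: 0001010110001 → 0, fb=1
58: 0010101100011 → 0, fb=1
59: 0101011000111 → 0, fb=0
60: 1010110001110 → 1, fb=1
61: 0101100011101 → 0, fb=1
62: 1011000111011 → 1, fb=1
63: 0110001110111 → 0, fb=0
64: 1100011101110 → 1, fb=1
65: 1000111011101 → 1, fb=0
66: 0001110111010 → 0, fb=1
67: 0011101110101 → 0, fb=0
68: 0111011101010 → 0, fb=1
69: 1110111010101 → 1, fb=1
70: 1101110101011 → 1, fb=1
71: 1011101010111 → 1, fb=1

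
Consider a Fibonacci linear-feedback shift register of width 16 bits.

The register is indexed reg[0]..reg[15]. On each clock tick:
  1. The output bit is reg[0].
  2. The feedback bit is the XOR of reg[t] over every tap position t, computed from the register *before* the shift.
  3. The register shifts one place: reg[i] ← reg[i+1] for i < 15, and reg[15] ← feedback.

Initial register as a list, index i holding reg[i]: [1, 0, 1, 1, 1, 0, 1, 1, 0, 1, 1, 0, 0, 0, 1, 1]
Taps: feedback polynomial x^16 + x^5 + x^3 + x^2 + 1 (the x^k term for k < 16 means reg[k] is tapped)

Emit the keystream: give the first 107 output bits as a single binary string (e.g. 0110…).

10111011011000111110000110001111010110100010001110100111110001001111111001101111001110010100110100111111101

tick  register→output (feedback)
  0  1011101101100011→1 (1)
  1  0111011011000111→0 (1)
  2  1110110110001111→1 (1)
  3  1101101100011111→1 (0)
  4  1011011000111110→1 (0)
  5  0110110001111100→0 (0)
  6  1101100011111000→1 (0)
  7  1011000111110000→1 (1)
  8  0110001111100001→0 (1)
  9  1100011111000011→1 (0)
 10  1000111110000110→1 (0)
 11  0001111100001100→0 (0)
 12  0011111000011000→0 (1)
 13  0111110000110001→0 (1)
 14  1111100001100011→1 (1)
 15  1111000011000111→1 (1)
 16  1110000110001111→1 (0)
 17  1100001100011110→1 (1)
 18  1000011000111101→1 (0)
 19  0000110001111010→0 (1)
 20  0001100011110101→0 (1)
 21  0011000111101011→0 (0)
 22  0110001111010110→0 (1)
 23  1100011110101101→1 (0)
 24  1000111101011010→1 (0)
 25  0001111010110100→0 (0)
 26  0011110101101000→0 (1)
 27  0111101011010001→0 (0)
 28  1111010110100010→1 (0)
 29  1110101101000100→1 (0)
 30  1101011010001000→1 (1)
 31  1010110100010001→1 (1)
 32  0101101000100011→0 (1)
 33  1011010001000111→1 (0)
 34  0110100010001110→0 (1)
 35  1101000100011101→1 (0)
 36  1010001000111010→1 (0)
 37  0100010001110100→0 (1)
 38  1000100011101001→1 (1)
 39  0001000111010011→0 (1)
 40  0010001110100111→0 (1)
 41  0100011101001111→0 (1)
 42  1000111010011111→1 (0)
 43  0001110100111110→0 (0)
 44  0011101001111100→0 (0)
 45  0111010011111000→0 (1)
 46  1110100111110001→1 (0)
 47  1101001111100010→1 (0)
 48  1010011111000100→1 (1)
 49  0100111110001001→0 (1)
 50  1001111100010011→1 (1)
 51  0011111000100111→0 (1)
 52  0111110001001111→0 (1)
 53  1111100010011111→1 (1)
 54  1111000100111111→1 (1)
 55  1110001001111111→1 (0)
 56  1100010011111110→1 (0)
 57  1000100111111100→1 (1)
 58  0001001111111001→0 (1)
 59  0010011111110011→0 (0)
 60  0100111111100110→0 (1)
 61  1001111111001101→1 (1)
 62  0011111110011011→0 (1)
 63  0111111100110111→0 (1)
 64  1111111001101111→1 (0)
 65  1111110011011110→1 (0)
 66  1111100110111100→1 (1)
 67  1111001101111001→1 (1)
 68  1110011011110011→1 (1)
 69  1100110111100111→1 (0)
 70  1001101111001110→1 (0)
 71  0011011110011100→0 (1)
 72  0110111100111001→0 (0)
 73  1101111001110010→1 (1)
 74  1011110011100101→1 (0)
 75  0111100111001010→0 (0)
 76  1111001110010100→1 (1)
 77  1110011100101001→1 (1)
 78  1100111001010011→1 (0)
 79  1001110010100110→1 (1)
 80  0011100101001101→0 (0)
 81  0111001010011010→0 (0)
 82  1110010100110100→1 (1)
 83  1100101001101001→1 (1)
 84  1001010011010011→1 (1)
 85  0010100110100111→0 (1)
 86  0101001101001111→0 (1)
 87  1010011010011111→1 (1)
 88  0100110100111111→0 (1)
 89  1001101001111111→1 (0)
 90  0011010011111110→0 (1)
 91  0110100111111101→0 (1)
 92  1101001111111011→1 (0)
 93  1010011111110110→1 (1)
 94  0100111111101101→0 (1)
 95  1001111111011011→1 (1)
 96  0011111110110111→0 (1)
 97  0111111101101111→0 (1)
 98  1111111011011111→1 (0)
 99  1111110110111110→1 (0)
100  1111101101111100→1 (1)
101  1111011011111001→1 (0)
102  1110110111110010→1 (1)
103  1101101111100101→1 (0)
104  1011011111001010→1 (0)
105  0110111110010100→0 (0)
106  1101111100101000→1 (1)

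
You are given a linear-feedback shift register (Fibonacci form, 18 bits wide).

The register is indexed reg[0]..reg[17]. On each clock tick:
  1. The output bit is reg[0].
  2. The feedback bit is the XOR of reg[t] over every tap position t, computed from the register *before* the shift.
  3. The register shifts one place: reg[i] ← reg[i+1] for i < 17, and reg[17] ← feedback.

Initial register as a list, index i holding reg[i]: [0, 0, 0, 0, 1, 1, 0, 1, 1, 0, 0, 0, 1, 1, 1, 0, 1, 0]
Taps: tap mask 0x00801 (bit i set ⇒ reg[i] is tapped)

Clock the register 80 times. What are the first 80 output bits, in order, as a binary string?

step | reg (before) | out | fb
   0 | 000011011000111010 | 0 | 0
   1 | 000110110001110100 | 0 | 1
   2 | 001101100011101001 | 0 | 1
   3 | 011011000111010011 | 0 | 1
   4 | 110110001110100111 | 1 | 1
   5 | 101100011101001111 | 1 | 0
   6 | 011000111010011110 | 0 | 0
   7 | 110001110100111100 | 1 | 1
   8 | 100011101001111001 | 1 | 0
   9 | 000111010011110010 | 0 | 1
  10 | 001110100111100101 | 0 | 1
  11 | 011101001111001011 | 0 | 1
  12 | 111010011110010111 | 1 | 1
  13 | 110100111100101111 | 1 | 1
  14 | 101001111001011111 | 1 | 0
  15 | 010011110010111110 | 0 | 0
  16 | 100111100101111100 | 1 | 0
  17 | 001111001011111000 | 0 | 1
  18 | 011110010111110001 | 0 | 1
  19 | 111100101111100011 | 1 | 0
  20 | 111001011111000110 | 1 | 0
  21 | 110010111110001100 | 1 | 1
  22 | 100101111100011001 | 1 | 1
  23 | 001011111000110011 | 0 | 0
  24 | 010111110001100110 | 0 | 1
  25 | 101111100011001101 | 1 | 0
  26 | 011111000110011010 | 0 | 0
  27 | 111110001100110100 | 1 | 1
  28 | 111100011001101001 | 1 | 0
  29 | 111000110011010010 | 1 | 0
  30 | 110001100110100100 | 1 | 1
  31 | 100011001101001001 | 1 | 0
  32 | 000110011010010010 | 0 | 0
  33 | 001100110100100100 | 0 | 0
  34 | 011001101001001000 | 0 | 1
  35 | 110011010010010001 | 1 | 1
  36 | 100110100100100011 | 1 | 1
  37 | 001101001001000111 | 0 | 1
  38 | 011010010010001111 | 0 | 0
  39 | 110100100100011110 | 1 | 1
  40 | 101001001000111101 | 1 | 1
  41 | 010010010001111011 | 0 | 1
  42 | 100100100011110111 | 1 | 0
  43 | 001001000111101110 | 0 | 1
  44 | 010010001111011101 | 0 | 1
  45 | 100100011110111011 | 1 | 1
  46 | 001000111101110111 | 0 | 1
  47 | 010001111011101111 | 0 | 1
  48 | 100011110111011111 | 1 | 0
  49 | 000111101110111110 | 0 | 0
  50 | 001111011101111100 | 0 | 1
  51 | 011110111011111001 | 0 | 1
  52 | 111101110111110011 | 1 | 0
  53 | 111011101111100110 | 1 | 0
  54 | 110111011111001100 | 1 | 0
  55 | 101110111110011000 | 1 | 1
  56 | 011101111100110001 | 0 | 0
  57 | 111011111001100010 | 1 | 0
  58 | 110111110011000100 | 1 | 0
  59 | 101111100110001000 | 1 | 1
  60 | 011111001100010001 | 0 | 0
  61 | 111110011000100010 | 1 | 1
  62 | 111100110001000101 | 1 | 0
  63 | 111001100010001010 | 1 | 1
  64 | 110011000100010101 | 1 | 1
  65 | 100110001000101011 | 1 | 1
  66 | 001100010001010111 | 0 | 1
  67 | 011000100010101111 | 0 | 0
  68 | 110001000101011110 | 1 | 0
  69 | 100010001010111100 | 1 | 1
  70 | 000100010101111001 | 0 | 1
  71 | 001000101011110011 | 0 | 1
  72 | 010001010111100111 | 0 | 1
  73 | 100010101111001111 | 1 | 0
  74 | 000101011110011110 | 0 | 0
  75 | 001010111100111100 | 0 | 0
  76 | 010101111001111000 | 0 | 1
  77 | 101011110011110001 | 1 | 0
  78 | 010111100111100010 | 0 | 1
  79 | 101111001111000101 | 1 | 0

00001101100011101001111001011111000110011010010010001111011101111100110001000101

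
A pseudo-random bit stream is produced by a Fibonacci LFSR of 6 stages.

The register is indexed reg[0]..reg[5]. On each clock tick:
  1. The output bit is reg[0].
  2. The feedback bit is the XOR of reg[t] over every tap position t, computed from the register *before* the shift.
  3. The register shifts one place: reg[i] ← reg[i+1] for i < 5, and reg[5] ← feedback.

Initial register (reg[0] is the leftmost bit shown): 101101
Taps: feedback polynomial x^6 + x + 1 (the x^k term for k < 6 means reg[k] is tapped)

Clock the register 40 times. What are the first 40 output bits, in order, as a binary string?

tick  register→output (feedback)
  0  101101→1 (1)
  1  011011→0 (1)
  2  110111→1 (0)
  3  101110→1 (1)
  4  011101→0 (1)
  5  111011→1 (0)
  6  110110→1 (0)
  7  101100→1 (1)
  8  011001→0 (1)
  9  110011→1 (0)
 10  100110→1 (1)
 11  001101→0 (0)
 12  011010→0 (1)
 13  110101→1 (0)
 14  101010→1 (1)
 15  010101→0 (1)
 16  101011→1 (1)
 17  010111→0 (1)
 18  101111→1 (1)
 19  011111→0 (1)
 20  111111→1 (0)
 21  111110→1 (0)
 22  111100→1 (0)
 23  111000→1 (0)
 24  110000→1 (0)
 25  100000→1 (1)
 26  000001→0 (0)
 27  000010→0 (0)
 28  000100→0 (0)
 29  001000→0 (0)
 30  010000→0 (1)
 31  100001→1 (1)
 32  000011→0 (0)
 33  000110→0 (0)
 34  001100→0 (0)
 35  011000→0 (1)
 36  110001→1 (0)
 37  100010→1 (1)
 38  000101→0 (0)
 39  001010→0 (0)

1011011101100110101011111100000100001100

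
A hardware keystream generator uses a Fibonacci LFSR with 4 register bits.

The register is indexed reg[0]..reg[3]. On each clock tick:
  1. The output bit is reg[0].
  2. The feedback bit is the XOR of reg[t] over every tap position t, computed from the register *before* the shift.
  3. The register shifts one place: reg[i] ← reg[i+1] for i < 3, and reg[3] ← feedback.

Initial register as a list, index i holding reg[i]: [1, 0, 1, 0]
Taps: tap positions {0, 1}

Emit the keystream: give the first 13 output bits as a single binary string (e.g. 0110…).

1010111100010

k : reg_k → out_k, fb_k
0: 1010 → 1, fb=1
1: 0101 → 0, fb=1
2: 1011 → 1, fb=1
3: 0111 → 0, fb=1
4: 1111 → 1, fb=0
5: 1110 → 1, fb=0
6: 1100 → 1, fb=0
7: 1000 → 1, fb=1
8: 0001 → 0, fb=0
9: 0010 → 0, fb=0
10: 0100 → 0, fb=1
11: 1001 → 1, fb=1
12: 0011 → 0, fb=0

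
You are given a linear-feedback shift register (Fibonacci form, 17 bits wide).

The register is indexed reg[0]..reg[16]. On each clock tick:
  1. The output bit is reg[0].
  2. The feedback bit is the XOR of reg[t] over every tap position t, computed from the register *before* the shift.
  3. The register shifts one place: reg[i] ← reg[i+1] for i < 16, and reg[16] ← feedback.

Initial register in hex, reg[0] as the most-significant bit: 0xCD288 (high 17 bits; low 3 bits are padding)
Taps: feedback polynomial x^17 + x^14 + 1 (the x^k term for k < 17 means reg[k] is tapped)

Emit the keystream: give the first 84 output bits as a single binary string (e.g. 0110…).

k : reg_k → out_k, fb_k
0: 11001101001010001 → 1, fb=1
1: 10011010010100011 → 1, fb=1
2: 00110100101000111 → 0, fb=1
3: 01101001010001111 → 0, fb=1
4: 11010010100011111 → 1, fb=0
5: 10100101000111110 → 1, fb=0
6: 01001010001111100 → 0, fb=1
7: 10010100011111001 → 1, fb=1
8: 00101000111110011 → 0, fb=0
9: 01010001111100110 → 0, fb=1
10: 10100011111001101 → 1, fb=0
11: 01000111110011010 → 0, fb=0
12: 10001111100110100 → 1, fb=0
13: 00011111001101000 → 0, fb=0
14: 00111110011010000 → 0, fb=0
15: 01111100110100000 → 0, fb=0
16: 11111001101000000 → 1, fb=1
17: 11110011010000001 → 1, fb=1
18: 11100110100000011 → 1, fb=1
19: 11001101000000111 → 1, fb=0
20: 10011010000001110 → 1, fb=0
21: 00110100000011100 → 0, fb=1
22: 01101000000111001 → 0, fb=0
23: 11010000001110010 → 1, fb=1
24: 10100000011100101 → 1, fb=0
25: 01000000111001010 → 0, fb=0
26: 10000001110010100 → 1, fb=0
27: 00000011100101000 → 0, fb=0
28: 00000111001010000 → 0, fb=0
29: 00001110010100000 → 0, fb=0
30: 00011100101000000 → 0, fb=0
31: 00111001010000000 → 0, fb=0
32: 01110010100000000 → 0, fb=0
33: 11100101000000000 → 1, fb=1
34: 11001010000000001 → 1, fb=1
35: 10010100000000011 → 1, fb=1
36: 00101000000000111 → 0, fb=1
37: 01010000000001111 → 0, fb=1
38: 10100000000011111 → 1, fb=0
39: 01000000000111110 → 0, fb=1
40: 10000000001111101 → 1, fb=0
41: 00000000011111010 → 0, fb=0
42: 00000000111110100 → 0, fb=1
43: 00000001111101001 → 0, fb=0
44: 00000011111010010 → 0, fb=0
45: 00000111110100100 → 0, fb=1
46: 00001111101001001 → 0, fb=0
47: 00011111010010010 → 0, fb=0
48: 00111110100100100 → 0, fb=1
49: 01111101001001001 → 0, fb=0
50: 11111010010010010 → 1, fb=1
51: 11110100100100101 → 1, fb=0
52: 11101001001001010 → 1, fb=1
53: 11010010010010101 → 1, fb=0
54: 10100100100101010 → 1, fb=1
55: 01001001001010101 → 0, fb=1
56: 10010010010101011 → 1, fb=1
57: 00100100101010111 → 0, fb=1
58: 01001001010101111 → 0, fb=1
59: 10010010101011111 → 1, fb=0
60: 00100101010111110 → 0, fb=1
61: 01001010101111101 → 0, fb=1
62: 10010101011111011 → 1, fb=1
63: 00101010111110111 → 0, fb=1
64: 01010101111101111 → 0, fb=1
65: 10101011111011111 → 1, fb=0
66: 01010111110111110 → 0, fb=1
67: 10101111101111101 → 1, fb=0
68: 01011111011111010 → 0, fb=0
69: 10111110111110100 → 1, fb=0
70: 01111101111101000 → 0, fb=0
71: 11111011111010000 → 1, fb=1
72: 11110111110100001 → 1, fb=1
73: 11101111101000011 → 1, fb=1
74: 11011111010000111 → 1, fb=0
75: 10111110100001110 → 1, fb=0
76: 01111101000011100 → 0, fb=1
77: 11111010000111001 → 1, fb=1
78: 11110100001110011 → 1, fb=1
79: 11101000011100111 → 1, fb=0
80: 11010000111001110 → 1, fb=0
81: 10100001110011100 → 1, fb=0
82: 01000011100111000 → 0, fb=0
83: 10000111001110000 → 1, fb=1

110011010010100011111001101000000111001010000000001111101001001001010101111101111101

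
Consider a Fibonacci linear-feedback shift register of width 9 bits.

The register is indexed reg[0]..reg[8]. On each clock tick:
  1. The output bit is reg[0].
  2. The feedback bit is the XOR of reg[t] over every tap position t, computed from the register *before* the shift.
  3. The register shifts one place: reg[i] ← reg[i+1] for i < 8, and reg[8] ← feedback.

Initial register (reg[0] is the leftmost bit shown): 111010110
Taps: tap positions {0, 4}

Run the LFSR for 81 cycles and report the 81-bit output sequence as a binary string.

111010110010110011110001111101110100000110101101101110110000010110101111101010101

k : reg_k → out_k, fb_k
0: 111010110 → 1, fb=0
1: 110101100 → 1, fb=1
2: 101011001 → 1, fb=0
3: 010110010 → 0, fb=1
4: 101100101 → 1, fb=1
5: 011001011 → 0, fb=0
6: 110010110 → 1, fb=0
7: 100101100 → 1, fb=1
8: 001011001 → 0, fb=1
9: 010110011 → 0, fb=1
10: 101100111 → 1, fb=1
11: 011001111 → 0, fb=0
12: 110011110 → 1, fb=0
13: 100111100 → 1, fb=0
14: 001111000 → 0, fb=1
15: 011110001 → 0, fb=1
16: 111100011 → 1, fb=1
17: 111000111 → 1, fb=1
18: 110001111 → 1, fb=1
19: 100011111 → 1, fb=0
20: 000111110 → 0, fb=1
21: 001111101 → 0, fb=1
22: 011111011 → 0, fb=1
23: 111110111 → 1, fb=0
24: 111101110 → 1, fb=1
25: 111011101 → 1, fb=0
26: 110111010 → 1, fb=0
27: 101110100 → 1, fb=0
28: 011101000 → 0, fb=0
29: 111010000 → 1, fb=0
30: 110100000 → 1, fb=1
31: 101000001 → 1, fb=1
32: 010000011 → 0, fb=0
33: 100000110 → 1, fb=1
34: 000001101 → 0, fb=0
35: 000011010 → 0, fb=1
36: 000110101 → 0, fb=1
37: 001101011 → 0, fb=0
38: 011010110 → 0, fb=1
39: 110101101 → 1, fb=1
40: 101011011 → 1, fb=0
41: 010110110 → 0, fb=1
42: 101101101 → 1, fb=1
43: 011011011 → 0, fb=1
44: 110110111 → 1, fb=0
45: 101101110 → 1, fb=1
46: 011011101 → 0, fb=1
47: 110111011 → 1, fb=0
48: 101110110 → 1, fb=0
49: 011101100 → 0, fb=0
50: 111011000 → 1, fb=0
51: 110110000 → 1, fb=0
52: 101100000 → 1, fb=1
53: 011000001 → 0, fb=0
54: 110000010 → 1, fb=1
55: 100000101 → 1, fb=1
56: 000001011 → 0, fb=0
57: 000010110 → 0, fb=1
58: 000101101 → 0, fb=0
59: 001011010 → 0, fb=1
60: 010110101 → 0, fb=1
61: 101101011 → 1, fb=1
62: 011010111 → 0, fb=1
63: 110101111 → 1, fb=1
64: 101011111 → 1, fb=0
65: 010111110 → 0, fb=1
66: 101111101 → 1, fb=0
67: 011111010 → 0, fb=1
68: 111110101 → 1, fb=0
69: 111101010 → 1, fb=1
70: 111010101 → 1, fb=0
71: 110101010 → 1, fb=1
72: 101010101 → 1, fb=0
73: 010101010 → 0, fb=0
74: 101010100 → 1, fb=0
75: 010101000 → 0, fb=0
76: 101010000 → 1, fb=0
77: 010100000 → 0, fb=0
78: 101000000 → 1, fb=1
79: 010000001 → 0, fb=0
80: 100000010 → 1, fb=1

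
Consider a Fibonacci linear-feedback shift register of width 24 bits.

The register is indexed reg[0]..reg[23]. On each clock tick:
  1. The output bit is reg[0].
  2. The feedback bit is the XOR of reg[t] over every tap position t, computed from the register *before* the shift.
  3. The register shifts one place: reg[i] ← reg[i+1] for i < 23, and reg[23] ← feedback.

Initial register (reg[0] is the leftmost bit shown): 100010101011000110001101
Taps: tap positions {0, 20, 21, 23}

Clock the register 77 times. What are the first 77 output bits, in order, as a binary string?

step | reg (before) | out | fb
   0 | 100010101011000110001101 | 1 | 0
   1 | 000101010110001100011010 | 0 | 1
   2 | 001010101100011000110101 | 0 | 0
   3 | 010101011000110001101010 | 0 | 1
   4 | 101010110001100011010101 | 1 | 1
   5 | 010101100011000110101011 | 0 | 0
   6 | 101011000110001101010110 | 1 | 0
   7 | 010110001100011010101100 | 0 | 0
   8 | 101100011000110101011000 | 1 | 0
   9 | 011000110001101010110000 | 0 | 0
  10 | 110001100011010101100000 | 1 | 1
  11 | 100011000110101011000001 | 1 | 0
  12 | 000110001101010110000010 | 0 | 0
  13 | 001100011010101100000100 | 0 | 1
  14 | 011000110101011000001001 | 0 | 0
  15 | 110001101010110000010010 | 1 | 1
  16 | 100011010101100000100101 | 1 | 1
  17 | 000110101011000001001011 | 0 | 0
  18 | 001101010110000010010110 | 0 | 1
  19 | 011010101100000100101101 | 0 | 1
  20 | 110101011000001001011011 | 1 | 1
  21 | 101010110000010010110111 | 1 | 1
  22 | 010101100000100101101111 | 0 | 1
  23 | 101011000001001011011111 | 1 | 0
  24 | 010110000010010110111110 | 0 | 0
  25 | 101100000100101101111100 | 1 | 1
  26 | 011000001001011011111001 | 0 | 0
  27 | 110000010010110111110010 | 1 | 1
  28 | 100000100101101111100101 | 1 | 1
  29 | 000001001011011111001011 | 0 | 0
  30 | 000010010110111110010110 | 0 | 1
  31 | 000100101101111100101101 | 0 | 1
  32 | 001001011011111001011011 | 0 | 0
  33 | 010010110111110010110110 | 0 | 1
  34 | 100101101111100101101101 | 1 | 0
  35 | 001011011111001011011010 | 0 | 1
  36 | 010110111110010110110101 | 0 | 0
  37 | 101101111100101101101010 | 1 | 0
  38 | 011011111001011011010100 | 0 | 1
  39 | 110111110010110110101001 | 1 | 1
  40 | 101111100101101101010011 | 1 | 0
  41 | 011111001011011010100110 | 0 | 1
  42 | 111110010110110101001101 | 1 | 0
  43 | 111100101101101010011010 | 1 | 0
  44 | 111001011011010100110100 | 1 | 0
  45 | 110010110110101001101000 | 1 | 0
  46 | 100101101101010011010000 | 1 | 1
  47 | 001011011010100110100001 | 0 | 1
  48 | 010110110101001101000011 | 0 | 1
  49 | 101101101010011010000111 | 1 | 1
  50 | 011011010100110100001111 | 0 | 1
  51 | 110110101001101000011111 | 1 | 0
  52 | 101101010011010000111110 | 1 | 1
  53 | 011010100110100001111101 | 0 | 1
  54 | 110101001101000011111011 | 1 | 1
  55 | 101010011010000111110111 | 1 | 1
  56 | 010100110100001111101111 | 0 | 1
  57 | 101001101000011111011111 | 1 | 0
  58 | 010011010000111110111110 | 0 | 0
  59 | 100110100001111101111100 | 1 | 1
  60 | 001101000011111011111001 | 0 | 0
  61 | 011010000111110111110010 | 0 | 0
  62 | 110100001111101111100100 | 1 | 0
  63 | 101000011111011111001000 | 1 | 0
  64 | 010000111110111110010000 | 0 | 0
  65 | 100001111101111100100000 | 1 | 1
  66 | 000011111011111001000001 | 0 | 1
  67 | 000111110111110010000011 | 0 | 1
  68 | 001111101111100100000111 | 0 | 0
  69 | 011111011111001000001110 | 0 | 0
  70 | 111110111110010000011100 | 1 | 1
  71 | 111101111100100000111001 | 1 | 1
  72 | 111011111001000001110011 | 1 | 0
  73 | 110111110010000011100110 | 1 | 0
  74 | 101111100100000111001100 | 1 | 1
  75 | 011111001000001110011001 | 0 | 0
  76 | 111110010000011100110010 | 1 | 1

10001010101100011000110101011000001001011011111001011011010100110100001111101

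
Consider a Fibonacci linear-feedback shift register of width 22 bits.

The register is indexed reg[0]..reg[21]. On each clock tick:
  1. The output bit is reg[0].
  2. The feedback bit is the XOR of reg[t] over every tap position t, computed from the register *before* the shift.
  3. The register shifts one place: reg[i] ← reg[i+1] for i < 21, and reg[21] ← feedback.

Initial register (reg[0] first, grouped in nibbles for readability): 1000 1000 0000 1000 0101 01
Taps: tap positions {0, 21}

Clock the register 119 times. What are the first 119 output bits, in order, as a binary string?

10001000000010000101010000111111110000011001111101010101111110111010100110011010101101001100010001001100100111011110000

step | reg (before) | out | fb
   0 | 1000100000001000010101 | 1 | 0
   1 | 0001000000010000101010 | 0 | 0
   2 | 0010000000100001010100 | 0 | 0
   3 | 0100000001000010101000 | 0 | 0
   4 | 1000000010000101010000 | 1 | 1
   5 | 0000000100001010100001 | 0 | 1
   6 | 0000001000010101000011 | 0 | 1
   7 | 0000010000101010000111 | 0 | 1
   8 | 0000100001010100001111 | 0 | 1
   9 | 0001000010101000011111 | 0 | 1
  10 | 0010000101010000111111 | 0 | 1
  11 | 0100001010100001111111 | 0 | 1
  12 | 1000010101000011111111 | 1 | 0
  13 | 0000101010000111111110 | 0 | 0
  14 | 0001010100001111111100 | 0 | 0
  15 | 0010101000011111111000 | 0 | 0
  16 | 0101010000111111110000 | 0 | 0
  17 | 1010100001111111100000 | 1 | 1
  18 | 0101000011111111000001 | 0 | 1
  19 | 1010000111111110000011 | 1 | 0
  20 | 0100001111111100000110 | 0 | 0
  21 | 1000011111111000001100 | 1 | 1
  22 | 0000111111110000011001 | 0 | 1
  23 | 0001111111100000110011 | 0 | 1
  24 | 0011111111000001100111 | 0 | 1
  25 | 0111111110000011001111 | 0 | 1
  26 | 1111111100000110011111 | 1 | 0
  27 | 1111111000001100111110 | 1 | 1
  28 | 1111110000011001111101 | 1 | 0
  29 | 1111100000110011111010 | 1 | 1
  30 | 1111000001100111110101 | 1 | 0
  31 | 1110000011001111101010 | 1 | 1
  32 | 1100000110011111010101 | 1 | 0
  33 | 1000001100111110101010 | 1 | 1
  34 | 0000011001111101010101 | 0 | 1
  35 | 0000110011111010101011 | 0 | 1
  36 | 0001100111110101010111 | 0 | 1
  37 | 0011001111101010101111 | 0 | 1
  38 | 0110011111010101011111 | 0 | 1
  39 | 1100111110101010111111 | 1 | 0
  40 | 1001111101010101111110 | 1 | 1
  41 | 0011111010101011111101 | 0 | 1
  42 | 0111110101010111111011 | 0 | 1
  43 | 1111101010101111110111 | 1 | 0
  44 | 1111010101011111101110 | 1 | 1
  45 | 1110101010111111011101 | 1 | 0
  46 | 1101010101111110111010 | 1 | 1
  47 | 1010101011111101110101 | 1 | 0
  48 | 0101010111111011101010 | 0 | 0
  49 | 1010101111110111010100 | 1 | 1
  50 | 0101011111101110101001 | 0 | 1
  51 | 1010111111011101010011 | 1 | 0
  52 | 0101111110111010100110 | 0 | 0
  53 | 1011111101110101001100 | 1 | 1
  54 | 0111111011101010011001 | 0 | 1
  55 | 1111110111010100110011 | 1 | 0
  56 | 1111101110101001100110 | 1 | 1
  57 | 1111011101010011001101 | 1 | 0
  58 | 1110111010100110011010 | 1 | 1
  59 | 1101110101001100110101 | 1 | 0
  60 | 1011101010011001101010 | 1 | 1
  61 | 0111010100110011010101 | 0 | 1
  62 | 1110101001100110101011 | 1 | 0
  63 | 1101010011001101010110 | 1 | 1
  64 | 1010100110011010101101 | 1 | 0
  65 | 0101001100110101011010 | 0 | 0
  66 | 1010011001101010110100 | 1 | 1
  67 | 0100110011010101101001 | 0 | 1
  68 | 1001100110101011010011 | 1 | 0
  69 | 0011001101010110100110 | 0 | 0
  70 | 0110011010101101001100 | 0 | 0
  71 | 1100110101011010011000 | 1 | 1
  72 | 1001101010110100110001 | 1 | 0
  73 | 0011010101101001100010 | 0 | 0
  74 | 0110101011010011000100 | 0 | 0
  75 | 1101010110100110001000 | 1 | 1
  76 | 1010101101001100010001 | 1 | 0
  77 | 0101011010011000100010 | 0 | 0
  78 | 1010110100110001000100 | 1 | 1
  79 | 0101101001100010001001 | 0 | 1
  80 | 1011010011000100010011 | 1 | 0
  81 | 0110100110001000100110 | 0 | 0
  82 | 1101001100010001001100 | 1 | 1
  83 | 1010011000100010011001 | 1 | 0
  84 | 0100110001000100110010 | 0 | 0
  85 | 1001100010001001100100 | 1 | 1
  86 | 0011000100010011001001 | 0 | 1
  87 | 0110001000100110010011 | 0 | 1
  88 | 1100010001001100100111 | 1 | 0
  89 | 1000100010011001001110 | 1 | 1
  90 | 0001000100110010011101 | 0 | 1
  91 | 0010001001100100111011 | 0 | 1
  92 | 0100010011001001110111 | 0 | 1
  93 | 1000100110010011101111 | 1 | 0
  94 | 0001001100100111011110 | 0 | 0
  95 | 0010011001001110111100 | 0 | 0
  96 | 0100110010011101111000 | 0 | 0
  97 | 1001100100111011110000 | 1 | 1
  98 | 0011001001110111100001 | 0 | 1
  99 | 0110010011101111000011 | 0 | 1
 100 | 1100100111011110000111 | 1 | 0
 101 | 1001001110111100001110 | 1 | 1
 102 | 0010011101111000011101 | 0 | 1
 103 | 0100111011110000111011 | 0 | 1
 104 | 1001110111100001110111 | 1 | 0
 105 | 0011101111000011101110 | 0 | 0
 106 | 0111011110000111011100 | 0 | 0
 107 | 1110111100001110111000 | 1 | 1
 108 | 1101111000011101110001 | 1 | 0
 109 | 1011110000111011100010 | 1 | 1
 110 | 0111100001110111000101 | 0 | 1
 111 | 1111000011101110001011 | 1 | 0
 112 | 1110000111011100010110 | 1 | 1
 113 | 1100001110111000101101 | 1 | 0
 114 | 1000011101110001011010 | 1 | 1
 115 | 0000111011100010110101 | 0 | 1
 116 | 0001110111000101101011 | 0 | 1
 117 | 0011101110001011010111 | 0 | 1
 118 | 0111011100010110101111 | 0 | 1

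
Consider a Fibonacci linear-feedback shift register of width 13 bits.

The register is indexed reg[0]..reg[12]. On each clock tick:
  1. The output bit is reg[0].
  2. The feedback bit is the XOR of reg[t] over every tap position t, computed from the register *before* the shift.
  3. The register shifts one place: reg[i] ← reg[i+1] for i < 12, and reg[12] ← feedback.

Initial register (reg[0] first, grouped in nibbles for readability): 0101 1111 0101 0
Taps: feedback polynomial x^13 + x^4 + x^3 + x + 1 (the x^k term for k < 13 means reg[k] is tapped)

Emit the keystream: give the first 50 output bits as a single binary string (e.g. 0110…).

tick  register→output (feedback)
  0  0101111101010→0 (1)
  1  1011111010101→1 (1)
  2  0111110101011→0 (1)
  3  1111101010111→1 (0)
  4  1111010101110→1 (1)
  5  1110101011101→1 (1)
  6  1101010111011→1 (1)
  7  1010101110111→1 (0)
  8  0101011101110→0 (0)
  9  1010111011100→1 (0)
 10  0101110111000→0 (1)
 11  1011101110001→1 (1)
 12  0111011100011→0 (0)
 13  1110111000110→1 (1)
 14  1101110001101→1 (0)
 15  1011100011010→1 (1)
 16  0111000110101→0 (0)
 17  1110001101010→1 (0)
 18  1100011010100→1 (0)
 19  1000110101000→1 (0)
 20  0001101010000→0 (0)
 21  0011010100000→0 (1)
 22  0110101000001→0 (0)
 23  1101010000010→1 (1)
 24  1010100000101→1 (0)
 25  0101000001010→0 (0)
 26  1010000010100→1 (1)
 27  0100000101001→0 (1)
 28  1000001010011→1 (1)
 29  0000010100111→0 (0)
 30  0000101001110→0 (1)
 31  0001010011101→0 (1)
 32  0010100111011→0 (1)
 33  0101001110111→0 (0)
 34  1010011101110→1 (1)
 35  0100111011101→0 (0)
 36  1001110111010→1 (1)
 37  0011101110101→0 (0)
 38  0111011101010→0 (0)
 39  1110111010100→1 (1)
 40  1101110101001→1 (0)
 41  1011101010010→1 (1)
 42  0111010100101→0 (0)
 43  1110101001010→1 (1)
 44  1101010010101→1 (1)
 45  1010100101011→1 (0)
 46  0101001010110→0 (0)
 47  1010010101100→1 (1)
 48  0100101011001→0 (0)
 49  1001010110010→1 (0)

01011111010101110111000110101000001010011101110101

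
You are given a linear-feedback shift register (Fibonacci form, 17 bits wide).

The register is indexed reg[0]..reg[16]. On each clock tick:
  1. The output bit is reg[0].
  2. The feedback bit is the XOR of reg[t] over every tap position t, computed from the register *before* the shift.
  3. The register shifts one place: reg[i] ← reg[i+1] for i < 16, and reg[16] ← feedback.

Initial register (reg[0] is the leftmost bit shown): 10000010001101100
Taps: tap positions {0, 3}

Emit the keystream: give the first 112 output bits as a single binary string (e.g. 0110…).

1000001000110110010010011100001000000011111010010000111001010000101111100110101010100110100111111100100100110000

k : reg_k → out_k, fb_k
0: 10000010001101100 → 1, fb=1
1: 00000100011011001 → 0, fb=0
2: 00001000110110010 → 0, fb=0
3: 00010001101100100 → 0, fb=1
4: 00100011011001001 → 0, fb=0
5: 01000110110010010 → 0, fb=0
6: 10001101100100100 → 1, fb=1
7: 00011011001001001 → 0, fb=1
8: 00110110010010011 → 0, fb=1
9: 01101100100100111 → 0, fb=0
10: 11011001001001110 → 1, fb=0
11: 10110010010011100 → 1, fb=0
12: 01100100100111000 → 0, fb=0
13: 11001001001110000 → 1, fb=1
14: 10010010011100001 → 1, fb=0
15: 00100100111000010 → 0, fb=0
16: 01001001110000100 → 0, fb=0
17: 10010011100001000 → 1, fb=0
18: 00100111000010000 → 0, fb=0
19: 01001110000100000 → 0, fb=0
20: 10011100001000000 → 1, fb=0
21: 00111000010000000 → 0, fb=1
22: 01110000100000001 → 0, fb=1
23: 11100001000000011 → 1, fb=1
24: 11000010000000111 → 1, fb=1
25: 10000100000001111 → 1, fb=1
26: 00001000000011111 → 0, fb=0
27: 00010000000111110 → 0, fb=1
28: 00100000001111101 → 0, fb=0
29: 01000000011111010 → 0, fb=0
30: 10000000111110100 → 1, fb=1
31: 00000001111101001 → 0, fb=0
32: 00000011111010010 → 0, fb=0
33: 00000111110100100 → 0, fb=0
34: 00001111101001000 → 0, fb=0
35: 00011111010010000 → 0, fb=1
36: 00111110100100001 → 0, fb=1
37: 01111101001000011 → 0, fb=1
38: 11111010010000111 → 1, fb=0
39: 11110100100001110 → 1, fb=0
40: 11101001000011100 → 1, fb=1
41: 11010010000111001 → 1, fb=0
42: 10100100001110010 → 1, fb=1
43: 01001000011100101 → 0, fb=0
44: 10010000111001010 → 1, fb=0
45: 00100001110010100 → 0, fb=0
46: 01000011100101000 → 0, fb=0
47: 10000111001010000 → 1, fb=1
48: 00001110010100001 → 0, fb=0
49: 00011100101000010 → 0, fb=1
50: 00111001010000101 → 0, fb=1
51: 01110010100001011 → 0, fb=1
52: 11100101000010111 → 1, fb=1
53: 11001010000101111 → 1, fb=1
54: 10010100001011111 → 1, fb=0
55: 00101000010111110 → 0, fb=0
56: 01010000101111100 → 0, fb=1
57: 10100001011111001 → 1, fb=1
58: 01000010111110011 → 0, fb=0
59: 10000101111100110 → 1, fb=1
60: 00001011111001101 → 0, fb=0
61: 00010111110011010 → 0, fb=1
62: 00101111100110101 → 0, fb=0
63: 01011111001101010 → 0, fb=1
64: 10111110011010101 → 1, fb=0
65: 01111100110101010 → 0, fb=1
66: 11111001101010101 → 1, fb=0
67: 11110011010101010 → 1, fb=0
68: 11100110101010100 → 1, fb=1
69: 11001101010101001 → 1, fb=1
70: 10011010101010011 → 1, fb=0
71: 00110101010100110 → 0, fb=1
72: 01101010101001101 → 0, fb=0
73: 11010101010011010 → 1, fb=0
74: 10101010100110100 → 1, fb=1
75: 01010101001101001 → 0, fb=1
76: 10101010011010011 → 1, fb=1
77: 01010100110100111 → 0, fb=1
78: 10101001101001111 → 1, fb=1
79: 01010011010011111 → 0, fb=1
80: 10100110100111111 → 1, fb=1
81: 01001101001111111 → 0, fb=0
82: 10011010011111110 → 1, fb=0
83: 00110100111111100 → 0, fb=1
84: 01101001111111001 → 0, fb=0
85: 11010011111110010 → 1, fb=0
86: 10100111111100100 → 1, fb=1
87: 01001111111001001 → 0, fb=0
88: 10011111110010010 → 1, fb=0
89: 00111111100100100 → 0, fb=1
90: 01111111001001001 → 0, fb=1
91: 11111110010010011 → 1, fb=0
92: 11111100100100110 → 1, fb=0
93: 11111001001001100 → 1, fb=0
94: 11110010010011000 → 1, fb=0
95: 11100100100110000 → 1, fb=1
96: 11001001001100001 → 1, fb=1
97: 10010010011000011 → 1, fb=0
98: 00100100110000110 → 0, fb=0
99: 01001001100001100 → 0, fb=0
100: 10010011000011000 → 1, fb=0
101: 00100110000110000 → 0, fb=0
102: 01001100001100000 → 0, fb=0
103: 10011000011000000 → 1, fb=0
104: 00110000110000000 → 0, fb=1
105: 01100001100000001 → 0, fb=0
106: 11000011000000010 → 1, fb=1
107: 10000110000000101 → 1, fb=1
108: 00001100000001011 → 0, fb=0
109: 00011000000010110 → 0, fb=1
110: 00110000000101101 → 0, fb=1
111: 01100000001011011 → 0, fb=0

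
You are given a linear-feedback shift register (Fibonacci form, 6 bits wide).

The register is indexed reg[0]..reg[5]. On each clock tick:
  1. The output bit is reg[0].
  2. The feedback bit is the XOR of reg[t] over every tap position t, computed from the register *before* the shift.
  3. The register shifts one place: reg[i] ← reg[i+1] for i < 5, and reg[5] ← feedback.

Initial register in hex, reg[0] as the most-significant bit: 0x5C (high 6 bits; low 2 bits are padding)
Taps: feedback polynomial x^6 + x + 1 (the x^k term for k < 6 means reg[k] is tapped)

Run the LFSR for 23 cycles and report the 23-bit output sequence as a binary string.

tick  register→output (feedback)
  0  010111→0 (1)
  1  101111→1 (1)
  2  011111→0 (1)
  3  111111→1 (0)
  4  111110→1 (0)
  5  111100→1 (0)
  6  111000→1 (0)
  7  110000→1 (0)
  8  100000→1 (1)
  9  000001→0 (0)
 10  000010→0 (0)
 11  000100→0 (0)
 12  001000→0 (0)
 13  010000→0 (1)
 14  100001→1 (1)
 15  000011→0 (0)
 16  000110→0 (0)
 17  001100→0 (0)
 18  011000→0 (1)
 19  110001→1 (0)
 20  100010→1 (1)
 21  000101→0 (0)
 22  001010→0 (0)

01011111100000100001100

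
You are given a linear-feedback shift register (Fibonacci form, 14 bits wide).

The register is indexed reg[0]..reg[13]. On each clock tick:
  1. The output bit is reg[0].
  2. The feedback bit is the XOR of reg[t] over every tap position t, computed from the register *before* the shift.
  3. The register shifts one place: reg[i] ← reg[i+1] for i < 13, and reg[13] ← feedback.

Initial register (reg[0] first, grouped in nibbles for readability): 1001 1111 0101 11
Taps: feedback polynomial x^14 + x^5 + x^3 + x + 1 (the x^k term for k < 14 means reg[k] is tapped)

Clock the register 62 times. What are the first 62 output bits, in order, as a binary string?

10011111010111101100001100110100111010011001110100010111101101

tick  register→output (feedback)
  0  10011111010111→1 (1)
  1  00111110101111→0 (0)
  2  01111101011110→0 (1)
  3  11111010111101→1 (1)
  4  11110101111011→1 (0)
  5  11101011110110→1 (0)
  6  11010111101100→1 (0)
  7  10101111011000→1 (0)
  8  01011110110000→0 (1)
  9  10111101100001→1 (1)
 10  01111011000011→0 (0)
 11  11110110000110→1 (0)
 12  11101100001100→1 (1)
 13  11011000011001→1 (1)
 14  10110000110011→1 (0)
 15  01100001100110→0 (1)
 16  11000011001101→1 (0)
 17  10000110011010→1 (0)
 18  00001100110100→0 (1)
 19  00011001101001→0 (1)
 20  00110011010011→0 (1)
 21  01100110100111→0 (0)
 22  11001101001110→1 (1)
 23  10011010011101→1 (0)
 24  00110100111010→0 (0)
 25  01101001110100→0 (1)
 26  11010011101001→1 (1)
 27  10100111010011→1 (0)
 28  01001110100110→0 (0)
 29  10011101001100→1 (1)
 30  00111010011001→0 (1)
 31  01110100110011→0 (1)
 32  11101001100111→1 (0)
 33  11010011001110→1 (1)
 34  10100110011101→1 (0)
 35  01001100111010→0 (0)
 36  10011001110100→1 (0)
 37  00110011101000→0 (1)
 38  01100111010001→0 (0)
 39  11001110100010→1 (1)
 40  10011101000101→1 (1)
 41  00111010001011→0 (1)
 42  01110100010111→0 (1)
 43  11101000101111→1 (0)
 44  11010001011110→1 (1)
 45  10100010111101→1 (1)
 46  01000101111011→0 (0)
 47  10001011110110→1 (1)
 48  00010111101101→0 (0)
 49  00101111011010→0 (1)
 50  01011110110101→0 (1)
 51  10111101101011→1 (1)
 52  01111011010111→0 (0)
 53  11110110101110→1 (0)
 54  11101101011100→1 (1)
 55  11011010111001→1 (1)
 56  10110101110011→1 (1)
 57  01101011100111→0 (1)
 58  11010111001111→1 (0)
 59  10101110011110→1 (0)
 60  01011100111100→0 (1)
 61  10111001111001→1 (0)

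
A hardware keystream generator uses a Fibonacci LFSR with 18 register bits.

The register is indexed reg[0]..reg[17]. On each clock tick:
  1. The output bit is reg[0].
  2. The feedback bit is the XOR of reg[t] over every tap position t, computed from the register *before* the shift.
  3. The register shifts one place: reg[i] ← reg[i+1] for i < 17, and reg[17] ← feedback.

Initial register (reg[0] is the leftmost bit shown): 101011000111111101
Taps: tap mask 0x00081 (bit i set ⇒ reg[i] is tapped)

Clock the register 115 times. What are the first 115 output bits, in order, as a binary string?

tick  register→output (feedback)
  0  101011000111111101→1 (1)
  1  010110001111111011→0 (0)
  2  101100011111110110→1 (0)
  3  011000111111101100→0 (1)
  4  110001111111011001→1 (0)
  5  100011111110110010→1 (0)
  6  000111111101100100→0 (1)
  7  001111111011001001→0 (1)
  8  011111110110010011→0 (1)
  9  111111101100100111→1 (1)
 10  111111011001001111→1 (0)
 11  111110110010011110→1 (0)
 12  111101100100111100→1 (1)
 13  111011001001111001→1 (1)
 14  110110010011110011→1 (0)
 15  101100100111100110→1 (1)
 16  011001001111001101→0 (0)
 17  110010011110011010→1 (0)
 18  100100111100110100→1 (0)
 19  001001111001101000→0 (1)
 20  010011110011010001→0 (1)
 21  100111100110100011→1 (1)
 22  001111001101000111→0 (0)
 23  011110011010001110→0 (1)
 24  111100110100011101→1 (0)
 25  111001101000111010→1 (1)
 26  110011010001110101→1 (0)
 27  100110100011101010→1 (1)
 28  001101000111010101→0 (0)
 29  011010001110101010→0 (0)
 30  110100011101010100→1 (0)
 31  101000111010101000→1 (0)
 32  010001110101010000→0 (1)
 33  100011101010100001→1 (1)
 34  000111010101000011→0 (1)
 35  001110101010000111→0 (0)
 36  011101010100001110→0 (1)
 37  111010101000011101→1 (1)
 38  110101010000111011→1 (0)
 39  101010100001110110→1 (1)
 40  010101000011101101→0 (0)
 41  101010000111011010→1 (1)
 42  010100001110110101→0 (0)
 43  101000011101101010→1 (0)
 44  010000111011010100→0 (1)
 45  100001110110101001→1 (0)
 46  000011101101010010→0 (0)
 47  000111011010100100→0 (1)
 48  001110110101001001→0 (1)
 49  011101101010010011→0 (0)
 50  111011010100100110→1 (0)
 51  110110101001001100→1 (1)
 52  101101010010011001→1 (0)
 53  011010100100110010→0 (0)
 54  110101001001100100→1 (1)
 55  101010010011001001→1 (0)
 56  010100100110010010→0 (0)
 57  101001001100100100→1 (1)
 58  010010011001001001→0 (1)
 59  100100110010010011→1 (0)
 60  001001100100100110→0 (0)
 61  010011001001001100→0 (0)
 62  100110010010011000→1 (0)
 63  001100100100110000→0 (0)
 64  011001001001100000→0 (0)
 65  110010010011000000→1 (0)
 66  100100100110000000→1 (1)
 67  001001001100000001→0 (0)
 68  010010011000000010→0 (1)
 69  100100110000000101→1 (0)
 70  001001100000001010→0 (0)
 71  010011000000010100→0 (0)
 72  100110000000101000→1 (1)
 73  001100000001010001→0 (0)
 74  011000000010100010→0 (0)
 75  110000000101000100→1 (1)
 76  100000001010001001→1 (1)
 77  000000010100010011→0 (1)
 78  000000101000100111→0 (0)
 79  000001010001001110→0 (1)
 80  000010100010011101→0 (0)
 81  000101000100111010→0 (0)
 82  001010001001110100→0 (0)
 83  010100010011101000→0 (1)
 84  101000100111010001→1 (1)
 85  010001001110100011→0 (0)
 86  100010011101000110→1 (0)
 87  000100111010001100→0 (1)
 88  001001110100011001→0 (1)
 89  010011101000110011→0 (0)
 90  100111010001100110→1 (0)
 91  001110100011001100→0 (0)
 92  011101000110011000→0 (0)
 93  111010001100110000→1 (1)
 94  110100011001100001→1 (0)
 95  101000110011000010→1 (0)
 96  010001100110000100→0 (0)
 97  100011001100001000→1 (1)
 98  000110011000010001→0 (1)
 99  001100110000100011→0 (1)
100  011001100001000111→0 (0)
101  110011000010001110→1 (1)
102  100110000100011101→1 (1)
103  001100001000111011→0 (0)
104  011000010001110110→0 (1)
105  110000100011101101→1 (1)
106  100001000111011011→1 (1)
107  000010001110110111→0 (0)
108  000100011101101110→0 (1)
109  001000111011011101→0 (1)
110  010001110110111011→0 (1)
111  100011101101110111→1 (1)
112  000111011011101111→0 (1)
113  001110110111011111→0 (1)
114  011101101110111111→0 (0)

1010110001111111011001001111001101000111010101000011101101010010011001001001100000001010001001110100011001100001000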